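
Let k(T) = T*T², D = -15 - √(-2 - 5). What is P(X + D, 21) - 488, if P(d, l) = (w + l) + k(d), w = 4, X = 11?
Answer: -443 - 41*I*√7 ≈ -443.0 - 108.48*I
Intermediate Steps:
D = -15 - I*√7 (D = -15 - √(-7) = -15 - I*√7 ≈ -15.0 - 2.6458*I)
k(T) = T³
P(d, l) = 4 + l + d³ (P(d, l) = (4 + l) + d³ = 4 + l + d³)
P(X + D, 21) - 488 = (4 + 21 + (11 + (-15 - I*√7))³) - 488 = (4 + 21 + (-4 - I*√7)³) - 488 = (25 + (-4 - I*√7)³) - 488 = -463 + (-4 - I*√7)³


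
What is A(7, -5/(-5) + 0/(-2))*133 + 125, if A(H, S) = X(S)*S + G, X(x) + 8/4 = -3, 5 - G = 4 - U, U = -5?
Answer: -1072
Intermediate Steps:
G = -4 (G = 5 - (4 - 1*(-5)) = 5 - (4 + 5) = 5 - 1*9 = 5 - 9 = -4)
X(x) = -5 (X(x) = -2 - 3 = -5)
A(H, S) = -4 - 5*S (A(H, S) = -5*S - 4 = -4 - 5*S)
A(7, -5/(-5) + 0/(-2))*133 + 125 = (-4 - 5*(-5/(-5) + 0/(-2)))*133 + 125 = (-4 - 5*(-5*(-⅕) + 0*(-½)))*133 + 125 = (-4 - 5*(1 + 0))*133 + 125 = (-4 - 5*1)*133 + 125 = (-4 - 5)*133 + 125 = -9*133 + 125 = -1197 + 125 = -1072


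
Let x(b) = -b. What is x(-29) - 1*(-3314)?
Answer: 3343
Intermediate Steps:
x(-29) - 1*(-3314) = -1*(-29) - 1*(-3314) = 29 + 3314 = 3343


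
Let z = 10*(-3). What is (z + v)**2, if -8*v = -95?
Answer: 21025/64 ≈ 328.52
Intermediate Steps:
z = -30
v = 95/8 (v = -1/8*(-95) = 95/8 ≈ 11.875)
(z + v)**2 = (-30 + 95/8)**2 = (-145/8)**2 = 21025/64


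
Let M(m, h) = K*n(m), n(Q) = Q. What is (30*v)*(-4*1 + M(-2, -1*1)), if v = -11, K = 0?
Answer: 1320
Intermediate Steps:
M(m, h) = 0 (M(m, h) = 0*m = 0)
(30*v)*(-4*1 + M(-2, -1*1)) = (30*(-11))*(-4*1 + 0) = -330*(-4 + 0) = -330*(-4) = 1320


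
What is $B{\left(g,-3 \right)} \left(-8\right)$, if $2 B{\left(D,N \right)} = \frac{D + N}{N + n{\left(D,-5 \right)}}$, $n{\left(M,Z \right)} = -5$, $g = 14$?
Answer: $\frac{11}{2} \approx 5.5$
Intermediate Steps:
$B{\left(D,N \right)} = \frac{D + N}{2 \left(-5 + N\right)}$ ($B{\left(D,N \right)} = \frac{\left(D + N\right) \frac{1}{N - 5}}{2} = \frac{\left(D + N\right) \frac{1}{-5 + N}}{2} = \frac{\frac{1}{-5 + N} \left(D + N\right)}{2} = \frac{D + N}{2 \left(-5 + N\right)}$)
$B{\left(g,-3 \right)} \left(-8\right) = \frac{14 - 3}{2 \left(-5 - 3\right)} \left(-8\right) = \frac{1}{2} \frac{1}{-8} \cdot 11 \left(-8\right) = \frac{1}{2} \left(- \frac{1}{8}\right) 11 \left(-8\right) = \left(- \frac{11}{16}\right) \left(-8\right) = \frac{11}{2}$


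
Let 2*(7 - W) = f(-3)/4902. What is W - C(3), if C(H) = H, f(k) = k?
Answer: 13073/3268 ≈ 4.0003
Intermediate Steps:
W = 22877/3268 (W = 7 - (-3)/(2*4902) = 7 - ½*(-1/1634) = 7 + 1/3268 = 22877/3268 ≈ 7.0003)
W - C(3) = 22877/3268 - 1*3 = 22877/3268 - 3 = 13073/3268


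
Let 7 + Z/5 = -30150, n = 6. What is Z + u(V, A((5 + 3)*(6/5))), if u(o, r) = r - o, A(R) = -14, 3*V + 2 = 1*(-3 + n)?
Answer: -452398/3 ≈ -1.5080e+5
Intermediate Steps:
Z = -150785 (Z = -35 + 5*(-30150) = -35 - 150750 = -150785)
V = ⅓ (V = -⅔ + (1*(-3 + 6))/3 = -⅔ + (1*3)/3 = -⅔ + (⅓)*3 = -⅔ + 1 = ⅓ ≈ 0.33333)
Z + u(V, A((5 + 3)*(6/5))) = -150785 + (-14 - 1*⅓) = -150785 + (-14 - ⅓) = -150785 - 43/3 = -452398/3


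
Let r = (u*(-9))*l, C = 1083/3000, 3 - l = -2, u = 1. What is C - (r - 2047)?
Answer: 2092361/1000 ≈ 2092.4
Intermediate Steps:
l = 5 (l = 3 - 1*(-2) = 3 + 2 = 5)
C = 361/1000 (C = 1083*(1/3000) = 361/1000 ≈ 0.36100)
r = -45 (r = (1*(-9))*5 = -9*5 = -45)
C - (r - 2047) = 361/1000 - (-45 - 2047) = 361/1000 - 1*(-2092) = 361/1000 + 2092 = 2092361/1000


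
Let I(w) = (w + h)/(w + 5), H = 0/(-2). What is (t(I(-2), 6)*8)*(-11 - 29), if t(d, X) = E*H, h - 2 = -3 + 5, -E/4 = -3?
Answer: 0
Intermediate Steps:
E = 12 (E = -4*(-3) = 12)
h = 4 (h = 2 + (-3 + 5) = 2 + 2 = 4)
H = 0 (H = 0*(-½) = 0)
I(w) = (4 + w)/(5 + w) (I(w) = (w + 4)/(w + 5) = (4 + w)/(5 + w))
t(d, X) = 0 (t(d, X) = 12*0 = 0)
(t(I(-2), 6)*8)*(-11 - 29) = (0*8)*(-11 - 29) = 0*(-40) = 0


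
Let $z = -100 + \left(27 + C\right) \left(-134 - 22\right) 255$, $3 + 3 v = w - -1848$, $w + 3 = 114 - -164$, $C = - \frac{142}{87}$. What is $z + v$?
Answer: $- \frac{87741680}{87} \approx -1.0085 \cdot 10^{6}$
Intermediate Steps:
$C = - \frac{142}{87}$ ($C = \left(-142\right) \frac{1}{87} = - \frac{142}{87} \approx -1.6322$)
$w = 275$ ($w = -3 + \left(114 - -164\right) = -3 + \left(114 + 164\right) = -3 + 278 = 275$)
$v = \frac{2120}{3}$ ($v = -1 + \frac{275 - -1848}{3} = -1 + \frac{275 + 1848}{3} = -1 + \frac{1}{3} \cdot 2123 = -1 + \frac{2123}{3} = \frac{2120}{3} \approx 706.67$)
$z = - \frac{29267720}{29}$ ($z = -100 + \left(27 - \frac{142}{87}\right) \left(-134 - 22\right) 255 = -100 + \frac{2207}{87} \left(-156\right) 255 = -100 - \frac{29264820}{29} = - \frac{29267720}{29} \approx -1.0092 \cdot 10^{6}$)
$z + v = - \frac{29267720}{29} + \frac{2120}{3} = - \frac{87741680}{87}$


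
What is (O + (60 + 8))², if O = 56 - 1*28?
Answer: 9216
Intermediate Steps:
O = 28 (O = 56 - 28 = 28)
(O + (60 + 8))² = (28 + (60 + 8))² = (28 + 68)² = 96² = 9216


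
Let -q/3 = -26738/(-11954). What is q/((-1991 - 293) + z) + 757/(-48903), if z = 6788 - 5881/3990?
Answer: -89110395785321/5251070986080249 ≈ -0.016970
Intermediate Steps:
z = 27078239/3990 (z = 6788 - 5881/3990 = 27078239/3990 ≈ 6786.5)
q = -40107/5977 (q = -(-80214)/(-11954) = -(-80214)*(-1)/11954 = -3*13369/5977 = -40107/5977 ≈ -6.7102)
q/((-1991 - 293) + z) + 757/(-48903) = -40107/(5977*((-1991 - 293) + 27078239/3990)) + 757/(-48903) = -40107/(5977*(-2284 + 27078239/3990)) + 757*(-1/48903) = -40107/(5977*17965079/3990) - 757/48903 = -40107/5977*3990/17965079 - 757/48903 = -160026930/107377277183 - 757/48903 = -89110395785321/5251070986080249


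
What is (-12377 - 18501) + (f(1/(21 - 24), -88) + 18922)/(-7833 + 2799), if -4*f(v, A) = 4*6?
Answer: -77729384/2517 ≈ -30882.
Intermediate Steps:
f(v, A) = -6
(-12377 - 18501) + (f(1/(21 - 24), -88) + 18922)/(-7833 + 2799) = (-12377 - 18501) + (-6 + 18922)/(-7833 + 2799) = -30878 + 18916/(-5034) = -30878 + 18916*(-1/5034) = -30878 - 9458/2517 = -77729384/2517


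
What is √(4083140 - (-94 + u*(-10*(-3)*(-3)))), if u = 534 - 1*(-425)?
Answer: 2*√1042386 ≈ 2041.9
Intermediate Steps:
u = 959 (u = 534 + 425 = 959)
√(4083140 - (-94 + u*(-10*(-3)*(-3)))) = √(4083140 - (-94 + 959*(-10*(-3)*(-3)))) = √(4083140 - (-94 + 959*(30*(-3)))) = √(4083140 - (-94 + 959*(-90))) = √(4083140 - (-94 - 86310)) = √(4083140 - 1*(-86404)) = √(4083140 + 86404) = √4169544 = 2*√1042386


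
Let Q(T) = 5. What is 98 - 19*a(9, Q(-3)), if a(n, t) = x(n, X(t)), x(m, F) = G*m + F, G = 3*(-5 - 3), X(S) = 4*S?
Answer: 3822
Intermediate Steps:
G = -24 (G = 3*(-8) = -24)
x(m, F) = F - 24*m (x(m, F) = -24*m + F = F - 24*m)
a(n, t) = -24*n + 4*t (a(n, t) = 4*t - 24*n = -24*n + 4*t)
98 - 19*a(9, Q(-3)) = 98 - 19*(-24*9 + 4*5) = 98 - 19*(-216 + 20) = 98 - 19*(-196) = 98 + 3724 = 3822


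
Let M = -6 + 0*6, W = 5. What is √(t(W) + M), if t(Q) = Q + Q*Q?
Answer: 2*√6 ≈ 4.8990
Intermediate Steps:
t(Q) = Q + Q²
M = -6 (M = -6 + 0 = -6)
√(t(W) + M) = √(5*(1 + 5) - 6) = √(5*6 - 6) = √(30 - 6) = √24 = 2*√6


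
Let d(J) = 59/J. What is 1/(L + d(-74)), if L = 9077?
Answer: 74/671639 ≈ 0.00011018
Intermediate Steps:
1/(L + d(-74)) = 1/(9077 + 59/(-74)) = 1/(9077 + 59*(-1/74)) = 1/(9077 - 59/74) = 1/(671639/74) = 74/671639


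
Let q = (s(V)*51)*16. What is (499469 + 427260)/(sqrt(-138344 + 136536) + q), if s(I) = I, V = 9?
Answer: 425368611/3371009 - 926729*I*sqrt(113)/13484036 ≈ 126.18 - 0.73059*I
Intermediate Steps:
q = 7344 (q = (9*51)*16 = 459*16 = 7344)
(499469 + 427260)/(sqrt(-138344 + 136536) + q) = (499469 + 427260)/(sqrt(-138344 + 136536) + 7344) = 926729/(sqrt(-1808) + 7344) = 926729/(4*I*sqrt(113) + 7344) = 926729/(7344 + 4*I*sqrt(113))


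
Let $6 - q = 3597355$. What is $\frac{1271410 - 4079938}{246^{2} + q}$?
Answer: $\frac{2808528}{3536833} \approx 0.79408$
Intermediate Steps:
$q = -3597349$ ($q = 6 - 3597355 = -3597349$)
$\frac{1271410 - 4079938}{246^{2} + q} = \frac{1271410 - 4079938}{246^{2} - 3597349} = - \frac{2808528}{60516 - 3597349} = - \frac{2808528}{-3536833} = \left(-2808528\right) \left(- \frac{1}{3536833}\right) = \frac{2808528}{3536833}$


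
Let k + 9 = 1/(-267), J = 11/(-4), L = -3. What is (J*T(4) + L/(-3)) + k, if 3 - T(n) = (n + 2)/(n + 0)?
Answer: -25907/2136 ≈ -12.129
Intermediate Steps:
T(n) = 3 - (2 + n)/n (T(n) = 3 - (n + 2)/(n + 0) = 3 - (2 + n)/n)
J = -11/4 (J = 11*(-1/4) = -11/4 ≈ -2.7500)
k = -2404/267 (k = -9 + 1/(-267) = -9 - 1/267 = -2404/267 ≈ -9.0037)
(J*T(4) + L/(-3)) + k = (-11*(2 - 2/4)/4 - 3/(-3)) - 2404/267 = (-11*(2 - 2*1/4)/4 - 3*(-1/3)) - 2404/267 = (-11*(2 - 1/2)/4 + 1) - 2404/267 = (-11/4*3/2 + 1) - 2404/267 = (-33/8 + 1) - 2404/267 = -25/8 - 2404/267 = -25907/2136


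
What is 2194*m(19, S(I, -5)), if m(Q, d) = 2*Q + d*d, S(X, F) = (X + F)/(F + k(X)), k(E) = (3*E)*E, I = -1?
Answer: 103118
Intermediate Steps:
k(E) = 3*E²
S(X, F) = (F + X)/(F + 3*X²) (S(X, F) = (X + F)/(F + 3*X²) = (F + X)/(F + 3*X²))
m(Q, d) = d² + 2*Q (m(Q, d) = 2*Q + d² = d² + 2*Q)
2194*m(19, S(I, -5)) = 2194*(((-5 - 1)/(-5 + 3*(-1)²))² + 2*19) = 2194*((-6/(-5 + 3*1))² + 38) = 2194*((-6/(-5 + 3))² + 38) = 2194*((-6/(-2))² + 38) = 2194*((-½*(-6))² + 38) = 2194*(3² + 38) = 2194*(9 + 38) = 2194*47 = 103118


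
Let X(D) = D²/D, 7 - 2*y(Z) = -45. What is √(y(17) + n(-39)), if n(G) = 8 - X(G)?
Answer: √73 ≈ 8.5440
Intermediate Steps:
y(Z) = 26 (y(Z) = 7/2 - ½*(-45) = 7/2 + 45/2 = 26)
X(D) = D
n(G) = 8 - G
√(y(17) + n(-39)) = √(26 + (8 - 1*(-39))) = √(26 + (8 + 39)) = √(26 + 47) = √73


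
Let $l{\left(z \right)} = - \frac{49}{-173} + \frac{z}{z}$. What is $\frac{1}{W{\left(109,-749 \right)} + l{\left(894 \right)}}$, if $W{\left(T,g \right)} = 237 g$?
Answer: $- \frac{173}{30709527} \approx -5.6334 \cdot 10^{-6}$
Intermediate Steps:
$l{\left(z \right)} = \frac{222}{173}$ ($l{\left(z \right)} = \left(-49\right) \left(- \frac{1}{173}\right) + 1 = \frac{49}{173} + 1 = \frac{222}{173}$)
$\frac{1}{W{\left(109,-749 \right)} + l{\left(894 \right)}} = \frac{1}{237 \left(-749\right) + \frac{222}{173}} = \frac{1}{-177513 + \frac{222}{173}} = \frac{1}{- \frac{30709527}{173}} = - \frac{173}{30709527}$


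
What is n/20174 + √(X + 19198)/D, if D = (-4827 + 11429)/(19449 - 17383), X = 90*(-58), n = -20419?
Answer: -2917/2882 + 1033*√13978/3301 ≈ 35.986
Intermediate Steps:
X = -5220
D = 3301/1033 (D = 6602/2066 = 6602*(1/2066) = 3301/1033 ≈ 3.1955)
n/20174 + √(X + 19198)/D = -20419/20174 + √(-5220 + 19198)/(3301/1033) = -20419*1/20174 + √13978*(1033/3301) = -2917/2882 + 1033*√13978/3301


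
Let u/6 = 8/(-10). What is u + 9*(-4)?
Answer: -204/5 ≈ -40.800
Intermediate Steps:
u = -24/5 (u = 6*(8/(-10)) = 6*(8*(-⅒)) = 6*(-⅘) = -24/5 ≈ -4.8000)
u + 9*(-4) = -24/5 + 9*(-4) = -24/5 - 36 = -204/5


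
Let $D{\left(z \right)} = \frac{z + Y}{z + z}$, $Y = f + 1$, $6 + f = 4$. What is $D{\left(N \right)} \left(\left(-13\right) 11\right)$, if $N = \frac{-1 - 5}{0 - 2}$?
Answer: $- \frac{143}{3} \approx -47.667$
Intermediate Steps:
$N = 3$ ($N = - \frac{6}{-2} = \left(-6\right) \left(- \frac{1}{2}\right) = 3$)
$f = -2$ ($f = -6 + 4 = -2$)
$Y = -1$ ($Y = -2 + 1 = -1$)
$D{\left(z \right)} = \frac{-1 + z}{2 z}$ ($D{\left(z \right)} = \frac{z - 1}{z + z} = \frac{-1 + z}{2 z}$)
$D{\left(N \right)} \left(\left(-13\right) 11\right) = \frac{-1 + 3}{2 \cdot 3} \left(\left(-13\right) 11\right) = \frac{1}{2} \cdot \frac{1}{3} \cdot 2 \left(-143\right) = \frac{1}{3} \left(-143\right) = - \frac{143}{3}$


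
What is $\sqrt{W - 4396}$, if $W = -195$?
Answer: $i \sqrt{4591} \approx 67.757 i$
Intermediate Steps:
$\sqrt{W - 4396} = \sqrt{-195 - 4396} = \sqrt{-4591} = i \sqrt{4591}$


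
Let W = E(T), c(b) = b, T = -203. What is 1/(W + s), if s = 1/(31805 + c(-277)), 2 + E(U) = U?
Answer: -31528/6463239 ≈ -0.0048781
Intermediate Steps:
E(U) = -2 + U
W = -205 (W = -2 - 203 = -205)
s = 1/31528 (s = 1/(31805 - 277) = 1/31528 ≈ 3.1718e-5)
1/(W + s) = 1/(-205 + 1/31528) = 1/(-6463239/31528) = -31528/6463239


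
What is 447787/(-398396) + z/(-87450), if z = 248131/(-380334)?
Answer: -930836877477139/828170871617925 ≈ -1.1240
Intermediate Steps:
z = -248131/380334 (z = 248131*(-1/380334) = -248131/380334 ≈ -0.65240)
447787/(-398396) + z/(-87450) = 447787/(-398396) - 248131/380334/(-87450) = 447787*(-1/398396) - 248131/380334*(-1/87450) = -447787/398396 + 248131/33260208300 = -930836877477139/828170871617925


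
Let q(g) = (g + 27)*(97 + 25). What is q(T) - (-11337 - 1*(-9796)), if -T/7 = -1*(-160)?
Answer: -131805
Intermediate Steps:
T = -1120 (T = -(-7)*(-160) = -7*160 = -1120)
q(g) = 3294 + 122*g (q(g) = (27 + g)*122 = 3294 + 122*g)
q(T) - (-11337 - 1*(-9796)) = (3294 + 122*(-1120)) - (-11337 - 1*(-9796)) = (3294 - 136640) - (-11337 + 9796) = -133346 - 1*(-1541) = -133346 + 1541 = -131805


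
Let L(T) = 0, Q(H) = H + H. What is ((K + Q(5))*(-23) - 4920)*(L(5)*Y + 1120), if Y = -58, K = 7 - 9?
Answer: -5716480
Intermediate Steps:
Q(H) = 2*H
K = -2
((K + Q(5))*(-23) - 4920)*(L(5)*Y + 1120) = ((-2 + 2*5)*(-23) - 4920)*(0*(-58) + 1120) = ((-2 + 10)*(-23) - 4920)*(0 + 1120) = (8*(-23) - 4920)*1120 = (-184 - 4920)*1120 = -5104*1120 = -5716480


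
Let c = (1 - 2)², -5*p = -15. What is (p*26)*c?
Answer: 78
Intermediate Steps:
p = 3 (p = -⅕*(-15) = 3)
c = 1 (c = (-1)² = 1)
(p*26)*c = (3*26)*1 = 78*1 = 78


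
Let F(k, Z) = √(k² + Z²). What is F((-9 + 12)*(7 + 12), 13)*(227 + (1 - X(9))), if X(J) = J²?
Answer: 147*√3418 ≈ 8594.2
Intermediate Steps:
F(k, Z) = √(Z² + k²)
F((-9 + 12)*(7 + 12), 13)*(227 + (1 - X(9))) = √(13² + ((-9 + 12)*(7 + 12))²)*(227 + (1 - 1*9²)) = √(169 + (3*19)²)*(227 + (1 - 1*81)) = √(169 + 57²)*(227 + (1 - 81)) = √(169 + 3249)*(227 - 80) = √3418*147 = 147*√3418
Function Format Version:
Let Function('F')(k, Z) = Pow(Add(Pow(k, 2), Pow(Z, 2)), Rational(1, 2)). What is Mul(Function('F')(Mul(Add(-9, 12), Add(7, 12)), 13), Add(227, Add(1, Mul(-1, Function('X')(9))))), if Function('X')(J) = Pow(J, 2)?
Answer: Mul(147, Pow(3418, Rational(1, 2))) ≈ 8594.2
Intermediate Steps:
Function('F')(k, Z) = Pow(Add(Pow(Z, 2), Pow(k, 2)), Rational(1, 2))
Mul(Function('F')(Mul(Add(-9, 12), Add(7, 12)), 13), Add(227, Add(1, Mul(-1, Function('X')(9))))) = Mul(Pow(Add(Pow(13, 2), Pow(Mul(Add(-9, 12), Add(7, 12)), 2)), Rational(1, 2)), Add(227, Add(1, Mul(-1, Pow(9, 2))))) = Mul(Pow(Add(169, Pow(Mul(3, 19), 2)), Rational(1, 2)), Add(227, Add(1, Mul(-1, 81)))) = Mul(Pow(Add(169, Pow(57, 2)), Rational(1, 2)), Add(227, Add(1, -81))) = Mul(Pow(Add(169, 3249), Rational(1, 2)), Add(227, -80)) = Mul(Pow(3418, Rational(1, 2)), 147) = Mul(147, Pow(3418, Rational(1, 2)))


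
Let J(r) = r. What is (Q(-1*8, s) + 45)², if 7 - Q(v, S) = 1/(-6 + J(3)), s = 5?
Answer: 24649/9 ≈ 2738.8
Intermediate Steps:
Q(v, S) = 22/3 (Q(v, S) = 7 - 1/(-6 + 3) = 7 - 1/(-3) = 7 - 1*(-⅓) = 7 + ⅓ = 22/3)
(Q(-1*8, s) + 45)² = (22/3 + 45)² = (157/3)² = 24649/9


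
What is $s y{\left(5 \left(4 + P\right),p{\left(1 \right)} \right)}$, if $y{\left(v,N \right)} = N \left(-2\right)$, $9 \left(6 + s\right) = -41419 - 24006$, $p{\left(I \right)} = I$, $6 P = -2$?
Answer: $\frac{130958}{9} \approx 14551.0$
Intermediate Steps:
$P = - \frac{1}{3}$ ($P = \frac{1}{6} \left(-2\right) = - \frac{1}{3} \approx -0.33333$)
$s = - \frac{65479}{9}$ ($s = -6 + \frac{-41419 - 24006}{9} = -6 + \frac{1}{9} \left(-65425\right) = -6 - \frac{65425}{9} = - \frac{65479}{9} \approx -7275.4$)
$y{\left(v,N \right)} = - 2 N$
$s y{\left(5 \left(4 + P\right),p{\left(1 \right)} \right)} = - \frac{65479 \left(\left(-2\right) 1\right)}{9} = \left(- \frac{65479}{9}\right) \left(-2\right) = \frac{130958}{9}$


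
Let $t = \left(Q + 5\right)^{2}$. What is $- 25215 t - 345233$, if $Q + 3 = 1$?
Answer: $-572168$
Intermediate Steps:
$Q = -2$ ($Q = -3 + 1 = -2$)
$t = 9$ ($t = \left(-2 + 5\right)^{2} = 3^{2} = 9$)
$- 25215 t - 345233 = \left(-25215\right) 9 - 345233 = -226935 - 345233 = -572168$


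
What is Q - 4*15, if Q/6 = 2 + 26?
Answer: 108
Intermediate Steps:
Q = 168 (Q = 6*(2 + 26) = 6*28 = 168)
Q - 4*15 = 168 - 4*15 = 168 - 60 = 108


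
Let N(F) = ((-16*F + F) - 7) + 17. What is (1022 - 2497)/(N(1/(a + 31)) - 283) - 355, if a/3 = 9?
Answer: -5540845/15849 ≈ -349.60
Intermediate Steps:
a = 27 (a = 3*9 = 27)
N(F) = 10 - 15*F (N(F) = (-15*F - 7) + 17 = (-7 - 15*F) + 17 = 10 - 15*F)
(1022 - 2497)/(N(1/(a + 31)) - 283) - 355 = (1022 - 2497)/((10 - 15/(27 + 31)) - 283) - 355 = -1475/((10 - 15/58) - 283) - 355 = -1475/(565/58 - 283) - 355 = -1475/(-15849/58) - 355 = -1475*(-58/15849) - 355 = 85550/15849 - 355 = -5540845/15849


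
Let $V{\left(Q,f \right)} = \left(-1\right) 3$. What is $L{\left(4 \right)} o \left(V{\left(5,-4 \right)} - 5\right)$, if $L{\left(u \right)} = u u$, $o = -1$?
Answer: $128$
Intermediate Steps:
$V{\left(Q,f \right)} = -3$
$L{\left(u \right)} = u^{2}$
$L{\left(4 \right)} o \left(V{\left(5,-4 \right)} - 5\right) = 4^{2} \left(-1\right) \left(-3 - 5\right) = 16 \left(-1\right) \left(-8\right) = \left(-16\right) \left(-8\right) = 128$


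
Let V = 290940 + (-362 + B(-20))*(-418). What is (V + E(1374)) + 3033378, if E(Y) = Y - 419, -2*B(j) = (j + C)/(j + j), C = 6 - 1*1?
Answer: 27813339/8 ≈ 3.4767e+6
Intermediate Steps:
C = 5 (C = 6 - 1 = 5)
B(j) = -(5 + j)/(4*j) (B(j) = -(j + 5)/(2*(j + j)) = -(5 + j)/(2*(2*j)) = -(5 + j)*1/(2*j)/2 = -(5 + j)/(4*j))
E(Y) = -419 + Y
V = 3538675/8 (V = 290940 + (-362 + (¼)*(-5 - 1*(-20))/(-20))*(-418) = 290940 + (-362 + (¼)*(-1/20)*(-5 + 20))*(-418) = 290940 + (-362 + (¼)*(-1/20)*15)*(-418) = 290940 + (-362 - 3/16)*(-418) = 290940 - 5795/16*(-418) = 290940 + 1211155/8 = 3538675/8 ≈ 4.4233e+5)
(V + E(1374)) + 3033378 = (3538675/8 + (-419 + 1374)) + 3033378 = (3538675/8 + 955) + 3033378 = 3546315/8 + 3033378 = 27813339/8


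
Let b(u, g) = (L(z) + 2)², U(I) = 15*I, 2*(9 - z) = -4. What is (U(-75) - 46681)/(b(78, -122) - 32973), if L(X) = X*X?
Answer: 23903/8922 ≈ 2.6791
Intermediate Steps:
z = 11 (z = 9 - ½*(-4) = 9 + 2 = 11)
L(X) = X²
b(u, g) = 15129 (b(u, g) = (11² + 2)² = (121 + 2)² = 123² = 15129)
(U(-75) - 46681)/(b(78, -122) - 32973) = (15*(-75) - 46681)/(15129 - 32973) = (-1125 - 46681)/(-17844) = -47806*(-1/17844) = 23903/8922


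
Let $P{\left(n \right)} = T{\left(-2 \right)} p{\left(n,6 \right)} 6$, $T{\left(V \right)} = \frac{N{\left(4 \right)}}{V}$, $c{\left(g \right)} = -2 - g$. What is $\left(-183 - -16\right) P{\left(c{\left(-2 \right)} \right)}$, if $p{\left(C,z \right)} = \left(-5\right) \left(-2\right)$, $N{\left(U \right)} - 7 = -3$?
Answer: $20040$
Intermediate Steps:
$N{\left(U \right)} = 4$ ($N{\left(U \right)} = 7 - 3 = 4$)
$p{\left(C,z \right)} = 10$
$T{\left(V \right)} = \frac{4}{V}$
$P{\left(n \right)} = -120$ ($P{\left(n \right)} = \frac{4}{-2} \cdot 10 \cdot 6 = 4 \left(- \frac{1}{2}\right) 10 \cdot 6 = \left(-2\right) 10 \cdot 6 = \left(-20\right) 6 = -120$)
$\left(-183 - -16\right) P{\left(c{\left(-2 \right)} \right)} = \left(-183 - -16\right) \left(-120\right) = \left(-183 + 16\right) \left(-120\right) = \left(-167\right) \left(-120\right) = 20040$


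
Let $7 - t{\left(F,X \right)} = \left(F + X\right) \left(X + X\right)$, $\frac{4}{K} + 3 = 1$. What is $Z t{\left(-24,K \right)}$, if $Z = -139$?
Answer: $13483$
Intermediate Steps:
$K = -2$ ($K = \frac{4}{-3 + 1} = \frac{4}{-2} = 4 \left(- \frac{1}{2}\right) = -2$)
$t{\left(F,X \right)} = 7 - 2 X \left(F + X\right)$ ($t{\left(F,X \right)} = 7 - \left(F + X\right) \left(X + X\right) = 7 - \left(F + X\right) 2 X = 7 - 2 X \left(F + X\right)$)
$Z t{\left(-24,K \right)} = - 139 \left(7 - 2 \left(-2\right)^{2} - \left(-48\right) \left(-2\right)\right) = - 139 \left(7 - 8 - 96\right) = \left(-139\right) \left(-97\right) = 13483$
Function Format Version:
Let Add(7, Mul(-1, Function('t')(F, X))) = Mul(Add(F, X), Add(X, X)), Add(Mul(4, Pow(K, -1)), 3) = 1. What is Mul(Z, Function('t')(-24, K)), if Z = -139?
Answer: 13483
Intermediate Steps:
K = -2 (K = Mul(4, Pow(Add(-3, 1), -1)) = Mul(4, Pow(-2, -1)) = Mul(4, Rational(-1, 2)) = -2)
Function('t')(F, X) = Add(7, Mul(-2, X, Add(F, X))) (Function('t')(F, X) = Add(7, Mul(-1, Mul(Add(F, X), Add(X, X)))) = Add(7, Mul(-1, Mul(Add(F, X), Mul(2, X)))) = Add(7, Mul(-1, Mul(2, X, Add(F, X)))) = Add(7, Mul(-2, X, Add(F, X))))
Mul(Z, Function('t')(-24, K)) = Mul(-139, Add(7, Mul(-2, Pow(-2, 2)), Mul(-2, -24, -2))) = Mul(-139, Add(7, Mul(-2, 4), -96)) = Mul(-139, Add(7, -8, -96)) = Mul(-139, -97) = 13483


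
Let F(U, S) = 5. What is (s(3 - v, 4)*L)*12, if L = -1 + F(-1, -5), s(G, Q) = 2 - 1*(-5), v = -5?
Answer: 336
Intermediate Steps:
s(G, Q) = 7 (s(G, Q) = 2 + 5 = 7)
L = 4 (L = -1 + 5 = 4)
(s(3 - v, 4)*L)*12 = (7*4)*12 = 28*12 = 336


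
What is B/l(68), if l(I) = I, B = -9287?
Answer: -9287/68 ≈ -136.57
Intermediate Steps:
B/l(68) = -9287/68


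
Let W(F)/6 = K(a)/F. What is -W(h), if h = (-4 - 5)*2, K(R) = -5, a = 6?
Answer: -5/3 ≈ -1.6667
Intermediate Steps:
h = -18 (h = -9*2 = -18)
W(F) = -30/F (W(F) = 6*(-5/F) = -30/F)
-W(h) = -(-30)/(-18) = -(-30)*(-1)/18 = -1*5/3 = -5/3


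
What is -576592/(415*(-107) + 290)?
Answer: 576592/44115 ≈ 13.070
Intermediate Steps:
-576592/(415*(-107) + 290) = -576592/(-44405 + 290) = -576592/(-44115) = -576592*(-1/44115) = 576592/44115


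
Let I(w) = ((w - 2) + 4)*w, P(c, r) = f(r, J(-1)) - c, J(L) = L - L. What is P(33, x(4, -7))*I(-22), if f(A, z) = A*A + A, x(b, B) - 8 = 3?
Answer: 43560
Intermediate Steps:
x(b, B) = 11 (x(b, B) = 8 + 3 = 11)
J(L) = 0
f(A, z) = A + A² (f(A, z) = A² + A = A + A²)
P(c, r) = -c + r*(1 + r) (P(c, r) = r*(1 + r) - c = -c + r*(1 + r))
I(w) = w*(2 + w) (I(w) = ((-2 + w) + 4)*w = (2 + w)*w = w*(2 + w))
P(33, x(4, -7))*I(-22) = (-1*33 + 11*(1 + 11))*(-22*(2 - 22)) = (-33 + 11*12)*(-22*(-20)) = (-33 + 132)*440 = 99*440 = 43560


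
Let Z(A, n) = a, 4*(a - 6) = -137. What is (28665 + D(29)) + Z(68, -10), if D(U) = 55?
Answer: 114767/4 ≈ 28692.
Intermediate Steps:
a = -113/4 (a = 6 + (¼)*(-137) = 6 - 137/4 = -113/4 ≈ -28.250)
Z(A, n) = -113/4
(28665 + D(29)) + Z(68, -10) = (28665 + 55) - 113/4 = 28720 - 113/4 = 114767/4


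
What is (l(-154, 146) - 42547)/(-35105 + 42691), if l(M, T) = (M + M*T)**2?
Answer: 512436497/7586 ≈ 67550.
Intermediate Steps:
(l(-154, 146) - 42547)/(-35105 + 42691) = ((-154)**2*(1 + 146)**2 - 42547)/(-35105 + 42691) = (23716*147**2 - 42547)/7586 = (23716*21609 - 42547)*(1/7586) = (512479044 - 42547)*(1/7586) = 512436497*(1/7586) = 512436497/7586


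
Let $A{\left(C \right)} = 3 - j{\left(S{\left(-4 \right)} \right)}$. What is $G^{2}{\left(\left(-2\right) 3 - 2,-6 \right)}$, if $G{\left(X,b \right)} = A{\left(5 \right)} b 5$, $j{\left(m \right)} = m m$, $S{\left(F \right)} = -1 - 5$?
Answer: $980100$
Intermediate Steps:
$S{\left(F \right)} = -6$ ($S{\left(F \right)} = -1 - 5 = -6$)
$j{\left(m \right)} = m^{2}$
$A{\left(C \right)} = -33$ ($A{\left(C \right)} = 3 - \left(-6\right)^{2} = 3 - 36 = -33$)
$G{\left(X,b \right)} = - 165 b$ ($G{\left(X,b \right)} = - 33 b 5 = - 165 b$)
$G^{2}{\left(\left(-2\right) 3 - 2,-6 \right)} = \left(\left(-165\right) \left(-6\right)\right)^{2} = 990^{2} = 980100$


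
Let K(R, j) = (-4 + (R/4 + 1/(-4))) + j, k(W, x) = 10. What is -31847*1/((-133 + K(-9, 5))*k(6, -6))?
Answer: 31847/1345 ≈ 23.678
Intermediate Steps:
K(R, j) = -17/4 + j + R/4 (K(R, j) = (-4 + (R*(¼) + 1*(-¼))) + j = (-4 + (R/4 - ¼)) + j = (-4 + (-¼ + R/4)) + j = (-17/4 + R/4) + j = -17/4 + j + R/4)
-31847*1/((-133 + K(-9, 5))*k(6, -6)) = -31847*1/(10*(-133 + (-17/4 + 5 + (¼)*(-9)))) = -31847*1/(10*(-133 + (-17/4 + 5 - 9/4))) = -31847*1/(10*(-133 - 3/2)) = -31847/(10*(-269/2)) = -31847/(-1345) = -31847*(-1/1345) = 31847/1345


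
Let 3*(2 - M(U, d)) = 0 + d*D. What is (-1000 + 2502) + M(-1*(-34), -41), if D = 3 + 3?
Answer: 1586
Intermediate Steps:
D = 6
M(U, d) = 2 - 2*d (M(U, d) = 2 - (0 + d*6)/3 = 2 - (0 + 6*d)/3 = 2 - 2*d)
(-1000 + 2502) + M(-1*(-34), -41) = (-1000 + 2502) + (2 - 2*(-41)) = 1502 + (2 + 82) = 1502 + 84 = 1586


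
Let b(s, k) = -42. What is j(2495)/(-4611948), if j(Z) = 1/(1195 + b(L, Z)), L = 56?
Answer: -1/5317576044 ≈ -1.8806e-10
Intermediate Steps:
j(Z) = 1/1153 (j(Z) = 1/(1195 - 42) = 1/1153)
j(2495)/(-4611948) = (1/1153)/(-4611948) = (1/1153)*(-1/4611948) = -1/5317576044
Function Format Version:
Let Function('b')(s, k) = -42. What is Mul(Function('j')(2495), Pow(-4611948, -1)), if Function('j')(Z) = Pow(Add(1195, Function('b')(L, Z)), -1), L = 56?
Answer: Rational(-1, 5317576044) ≈ -1.8806e-10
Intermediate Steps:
Function('j')(Z) = Rational(1, 1153) (Function('j')(Z) = Pow(Add(1195, -42), -1) = Pow(1153, -1) = Rational(1, 1153))
Mul(Function('j')(2495), Pow(-4611948, -1)) = Mul(Rational(1, 1153), Pow(-4611948, -1)) = Mul(Rational(1, 1153), Rational(-1, 4611948)) = Rational(-1, 5317576044)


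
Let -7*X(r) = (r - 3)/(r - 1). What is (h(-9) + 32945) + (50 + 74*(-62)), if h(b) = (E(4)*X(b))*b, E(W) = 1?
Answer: 994299/35 ≈ 28409.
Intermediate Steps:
X(r) = -(-3 + r)/(7*(-1 + r)) (X(r) = -(r - 3)/(7*(r - 1)) = -(-3 + r)/(7*(-1 + r)))
h(b) = b*(3 - b)/(7*(-1 + b)) (h(b) = (1*((3 - b)/(7*(-1 + b))))*b = ((3 - b)/(7*(-1 + b)))*b = b*(3 - b)/(7*(-1 + b)))
(h(-9) + 32945) + (50 + 74*(-62)) = ((⅐)*(-9)*(3 - 1*(-9))/(-1 - 9) + 32945) + (50 + 74*(-62)) = ((⅐)*(-9)*(3 + 9)/(-10) + 32945) + (50 - 4588) = ((⅐)*(-9)*(-⅒)*12 + 32945) - 4538 = (54/35 + 32945) - 4538 = 1153129/35 - 4538 = 994299/35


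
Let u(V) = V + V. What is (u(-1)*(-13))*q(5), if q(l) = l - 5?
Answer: 0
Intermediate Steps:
u(V) = 2*V
q(l) = -5 + l
(u(-1)*(-13))*q(5) = ((2*(-1))*(-13))*(-5 + 5) = -2*(-13)*0 = 26*0 = 0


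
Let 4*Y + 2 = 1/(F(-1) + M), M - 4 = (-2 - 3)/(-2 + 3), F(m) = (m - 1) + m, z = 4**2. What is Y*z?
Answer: -9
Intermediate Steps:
z = 16
F(m) = -1 + 2*m (F(m) = (-1 + m) + m = -1 + 2*m)
M = -1 (M = 4 + (-2 - 3)/(-2 + 3) = 4 - 5/1 = 4 - 5*1 = 4 - 5 = -1)
Y = -9/16 (Y = -1/2 + 1/(4*((-1 + 2*(-1)) - 1)) = -1/2 + 1/(4*((-1 - 2) - 1)) = -1/2 + 1/(4*(-3 - 1)) = -1/2 + (1/4)/(-4) = -1/2 + (1/4)*(-1/4) = -1/2 - 1/16 = -9/16 ≈ -0.56250)
Y*z = -9/16*16 = -9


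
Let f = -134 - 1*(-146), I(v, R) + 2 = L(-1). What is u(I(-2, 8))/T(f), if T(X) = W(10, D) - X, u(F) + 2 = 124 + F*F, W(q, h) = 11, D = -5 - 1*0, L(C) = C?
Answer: -131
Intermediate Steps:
D = -5 (D = -5 + 0 = -5)
I(v, R) = -3 (I(v, R) = -2 - 1 = -3)
u(F) = 122 + F² (u(F) = -2 + (124 + F*F) = -2 + (124 + F²) = 122 + F²)
f = 12 (f = -134 + 146 = 12)
T(X) = 11 - X
u(I(-2, 8))/T(f) = (122 + (-3)²)/(11 - 1*12) = (122 + 9)/(11 - 12) = 131/(-1) = 131*(-1) = -131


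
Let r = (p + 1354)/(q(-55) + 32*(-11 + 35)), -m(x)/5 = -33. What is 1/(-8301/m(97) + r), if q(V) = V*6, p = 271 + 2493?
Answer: -12045/492728 ≈ -0.024446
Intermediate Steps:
m(x) = 165 (m(x) = -5*(-33) = 165)
p = 2764
q(V) = 6*V
r = 2059/219 (r = (2764 + 1354)/(6*(-55) + 32*(-11 + 35)) = 4118/(-330 + 32*24) = 4118/(-330 + 768) = 4118/438 = 4118*(1/438) = 2059/219 ≈ 9.4018)
1/(-8301/m(97) + r) = 1/(-8301/165 + 2059/219) = 1/(-8301*1/165 + 2059/219) = 1/(-2767/55 + 2059/219) = 1/(-492728/12045) = -12045/492728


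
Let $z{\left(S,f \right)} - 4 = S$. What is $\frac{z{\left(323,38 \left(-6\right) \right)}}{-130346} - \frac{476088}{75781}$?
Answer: $- \frac{62080946835}{9877750226} \approx -6.2849$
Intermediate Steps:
$z{\left(S,f \right)} = 4 + S$
$\frac{z{\left(323,38 \left(-6\right) \right)}}{-130346} - \frac{476088}{75781} = \frac{4 + 323}{-130346} - \frac{476088}{75781} = 327 \left(- \frac{1}{130346}\right) - \frac{476088}{75781} = - \frac{327}{130346} - \frac{476088}{75781} = - \frac{62080946835}{9877750226}$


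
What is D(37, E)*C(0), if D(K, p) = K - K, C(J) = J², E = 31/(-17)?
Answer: 0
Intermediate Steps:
E = -31/17 (E = 31*(-1/17) = -31/17 ≈ -1.8235)
D(K, p) = 0
D(37, E)*C(0) = 0*0² = 0*0 = 0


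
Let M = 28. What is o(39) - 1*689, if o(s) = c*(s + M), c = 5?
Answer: -354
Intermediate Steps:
o(s) = 140 + 5*s (o(s) = 5*(s + 28) = 5*(28 + s) = 140 + 5*s)
o(39) - 1*689 = (140 + 5*39) - 1*689 = (140 + 195) - 689 = 335 - 689 = -354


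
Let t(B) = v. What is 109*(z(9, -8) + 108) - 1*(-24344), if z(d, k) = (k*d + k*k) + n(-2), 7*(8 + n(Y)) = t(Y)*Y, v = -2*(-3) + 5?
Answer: 238206/7 ≈ 34029.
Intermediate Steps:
v = 11 (v = 6 + 5 = 11)
t(B) = 11
n(Y) = -8 + 11*Y/7 (n(Y) = -8 + (11*Y)/7 = -8 + 11*Y/7)
z(d, k) = -78/7 + k² + d*k (z(d, k) = (k*d + k*k) + (-8 + (11/7)*(-2)) = (d*k + k²) + (-8 - 22/7) = (k² + d*k) - 78/7 = -78/7 + k² + d*k)
109*(z(9, -8) + 108) - 1*(-24344) = 109*((-78/7 + (-8)² + 9*(-8)) + 108) - 1*(-24344) = 109*((-78/7 + 64 - 72) + 108) + 24344 = 109*(-134/7 + 108) + 24344 = 109*(622/7) + 24344 = 67798/7 + 24344 = 238206/7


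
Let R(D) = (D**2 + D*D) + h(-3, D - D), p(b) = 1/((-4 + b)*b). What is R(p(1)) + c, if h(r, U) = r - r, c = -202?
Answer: -1816/9 ≈ -201.78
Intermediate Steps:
p(b) = 1/(b*(-4 + b))
h(r, U) = 0
R(D) = 2*D**2 (R(D) = (D**2 + D*D) + 0 = (D**2 + D**2) + 0 = 2*D**2 + 0 = 2*D**2)
R(p(1)) + c = 2*(1/(1*(-4 + 1)))**2 - 202 = 2*(1/(-3))**2 - 202 = 2*(1*(-1/3))**2 - 202 = 2*(-1/3)**2 - 202 = 2*(1/9) - 202 = 2/9 - 202 = -1816/9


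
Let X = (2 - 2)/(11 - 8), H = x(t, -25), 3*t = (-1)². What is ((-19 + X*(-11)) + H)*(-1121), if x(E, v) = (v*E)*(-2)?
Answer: 7847/3 ≈ 2615.7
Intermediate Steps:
t = ⅓ (t = (⅓)*(-1)² = (⅓)*1 = ⅓ ≈ 0.33333)
x(E, v) = -2*E*v (x(E, v) = (E*v)*(-2) = -2*E*v)
H = 50/3 (H = -2*⅓*(-25) = 50/3 ≈ 16.667)
X = 0 (X = 0/3 = 0*(⅓) = 0)
((-19 + X*(-11)) + H)*(-1121) = ((-19 + 0*(-11)) + 50/3)*(-1121) = ((-19 + 0) + 50/3)*(-1121) = (-19 + 50/3)*(-1121) = -7/3*(-1121) = 7847/3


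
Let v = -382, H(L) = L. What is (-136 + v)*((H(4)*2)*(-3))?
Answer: 12432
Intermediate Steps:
(-136 + v)*((H(4)*2)*(-3)) = (-136 - 382)*((4*2)*(-3)) = -4144*(-3) = -518*(-24) = 12432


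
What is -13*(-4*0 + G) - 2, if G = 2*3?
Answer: -80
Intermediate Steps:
G = 6
-13*(-4*0 + G) - 2 = -13*(-4*0 + 6) - 2 = -13*(0 + 6) - 2 = -13*6 - 2 = -78 - 2 = -80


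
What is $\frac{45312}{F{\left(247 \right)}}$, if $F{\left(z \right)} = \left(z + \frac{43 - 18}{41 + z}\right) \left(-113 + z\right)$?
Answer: $\frac{6524928}{4767787} \approx 1.3685$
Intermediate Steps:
$F{\left(z \right)} = \left(-113 + z\right) \left(z + \frac{25}{41 + z}\right)$ ($F{\left(z \right)} = \left(z + \frac{25}{41 + z}\right) \left(-113 + z\right) = \left(-113 + z\right) \left(z + \frac{25}{41 + z}\right)$)
$\frac{45312}{F{\left(247 \right)}} = \frac{45312}{\frac{1}{41 + 247} \left(-2825 + 247^{3} - 1138176 - 72 \cdot 247^{2}\right)} = \frac{45312}{\frac{1}{288} \left(-2825 + 15069223 - 1138176 - 4392648\right)} = \frac{45312}{\frac{1}{288} \cdot 9535574} = \frac{45312}{\frac{4767787}{144}} = 45312 \cdot \frac{144}{4767787} = \frac{6524928}{4767787}$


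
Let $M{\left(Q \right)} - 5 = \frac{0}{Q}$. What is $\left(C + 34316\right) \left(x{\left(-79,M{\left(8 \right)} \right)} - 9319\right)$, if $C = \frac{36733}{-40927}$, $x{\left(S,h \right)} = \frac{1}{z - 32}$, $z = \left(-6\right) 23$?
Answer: $- \frac{2224916510895969}{6957590} \approx -3.1978 \cdot 10^{8}$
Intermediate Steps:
$M{\left(Q \right)} = 5$ ($M{\left(Q \right)} = 5 + \frac{0}{Q} = 5 + 0 = 5$)
$z = -138$
$x{\left(S,h \right)} = - \frac{1}{170}$ ($x{\left(S,h \right)} = \frac{1}{-138 - 32} = \frac{1}{-170} = - \frac{1}{170}$)
$C = - \frac{36733}{40927}$ ($C = 36733 \left(- \frac{1}{40927}\right) = - \frac{36733}{40927} \approx -0.89752$)
$\left(C + 34316\right) \left(x{\left(-79,M{\left(8 \right)} \right)} - 9319\right) = \left(- \frac{36733}{40927} + 34316\right) \left(- \frac{1}{170} - 9319\right) = \frac{1404414199}{40927} \left(- \frac{1584231}{170}\right) = - \frac{2224916510895969}{6957590}$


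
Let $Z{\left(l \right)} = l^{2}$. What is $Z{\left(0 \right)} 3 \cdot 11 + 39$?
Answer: $39$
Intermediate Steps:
$Z{\left(0 \right)} 3 \cdot 11 + 39 = 0^{2} \cdot 3 \cdot 11 + 39 = 0 \cdot 33 + 39 = 0 + 39 = 39$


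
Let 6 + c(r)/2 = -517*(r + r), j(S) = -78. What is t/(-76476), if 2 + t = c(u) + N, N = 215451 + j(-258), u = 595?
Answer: 338367/25492 ≈ 13.273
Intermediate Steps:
c(r) = -12 - 2068*r (c(r) = -12 + 2*(-517*(r + r)) = -12 + 2*(-1034*r) = -12 - 2068*r)
N = 215373 (N = 215451 - 78 = 215373)
t = -1015101 (t = -2 + ((-12 - 2068*595) + 215373) = -2 + ((-12 - 1230460) + 215373) = -2 + (-1230472 + 215373) = -2 - 1015099 = -1015101)
t/(-76476) = -1015101/(-76476) = -1015101*(-1/76476) = 338367/25492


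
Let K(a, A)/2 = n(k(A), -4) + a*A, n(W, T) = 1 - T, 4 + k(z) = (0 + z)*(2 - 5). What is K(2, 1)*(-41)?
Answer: -574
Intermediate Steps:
k(z) = -4 - 3*z (k(z) = -4 + (0 + z)*(2 - 5) = -4 + z*(-3) = -4 - 3*z)
K(a, A) = 10 + 2*A*a (K(a, A) = 2*((1 - 1*(-4)) + a*A) = 2*((1 + 4) + A*a) = 2*(5 + A*a) = 10 + 2*A*a)
K(2, 1)*(-41) = (10 + 2*1*2)*(-41) = (10 + 4)*(-41) = 14*(-41) = -574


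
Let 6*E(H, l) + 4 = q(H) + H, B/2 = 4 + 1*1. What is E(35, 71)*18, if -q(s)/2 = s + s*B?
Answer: -2217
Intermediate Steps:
B = 10 (B = 2*(4 + 1*1) = 2*(4 + 1) = 2*5 = 10)
q(s) = -22*s (q(s) = -2*(s + s*10) = -2*(s + 10*s) = -22*s)
E(H, l) = -2/3 - 7*H/2 (E(H, l) = -2/3 + (-22*H + H)/6 = -2/3 + (-21*H)/6 = -2/3 - 7*H/2)
E(35, 71)*18 = (-2/3 - 7/2*35)*18 = (-2/3 - 245/2)*18 = -739/6*18 = -2217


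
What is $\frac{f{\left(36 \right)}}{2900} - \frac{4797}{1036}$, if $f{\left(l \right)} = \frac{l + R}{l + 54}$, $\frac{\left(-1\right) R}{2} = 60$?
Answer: $- \frac{52171001}{11266500} \approx -4.6306$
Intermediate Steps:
$R = -120$ ($R = \left(-2\right) 60 = -120$)
$f{\left(l \right)} = \frac{-120 + l}{54 + l}$ ($f{\left(l \right)} = \frac{l - 120}{l + 54} = \frac{-120 + l}{54 + l}$)
$\frac{f{\left(36 \right)}}{2900} - \frac{4797}{1036} = \frac{\frac{1}{54 + 36} \left(-120 + 36\right)}{2900} - \frac{4797}{1036} = \frac{1}{90} \left(-84\right) \frac{1}{2900} - \frac{4797}{1036} = \left(- \frac{14}{15}\right) \frac{1}{2900} - \frac{4797}{1036} = - \frac{7}{21750} - \frac{4797}{1036} = - \frac{52171001}{11266500}$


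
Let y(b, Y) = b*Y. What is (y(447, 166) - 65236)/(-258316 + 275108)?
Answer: 4483/8396 ≈ 0.53395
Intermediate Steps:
y(b, Y) = Y*b
(y(447, 166) - 65236)/(-258316 + 275108) = (166*447 - 65236)/(-258316 + 275108) = (74202 - 65236)/16792 = 8966*(1/16792) = 4483/8396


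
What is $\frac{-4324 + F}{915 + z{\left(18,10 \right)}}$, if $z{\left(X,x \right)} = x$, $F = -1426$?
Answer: $- \frac{230}{37} \approx -6.2162$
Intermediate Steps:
$\frac{-4324 + F}{915 + z{\left(18,10 \right)}} = \frac{-4324 - 1426}{915 + 10} = - \frac{5750}{925} = \left(-5750\right) \frac{1}{925} = - \frac{230}{37}$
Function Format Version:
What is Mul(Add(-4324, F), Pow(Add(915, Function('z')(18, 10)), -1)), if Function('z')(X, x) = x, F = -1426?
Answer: Rational(-230, 37) ≈ -6.2162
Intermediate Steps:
Mul(Add(-4324, F), Pow(Add(915, Function('z')(18, 10)), -1)) = Mul(Add(-4324, -1426), Pow(Add(915, 10), -1)) = Mul(-5750, Pow(925, -1)) = Mul(-5750, Rational(1, 925)) = Rational(-230, 37)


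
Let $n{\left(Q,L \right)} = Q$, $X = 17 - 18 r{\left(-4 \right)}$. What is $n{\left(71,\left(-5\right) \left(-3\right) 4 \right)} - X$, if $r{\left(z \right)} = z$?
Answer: $-18$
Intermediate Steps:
$X = 89$ ($X = 17 - -72 = 17 + 72 = 89$)
$n{\left(71,\left(-5\right) \left(-3\right) 4 \right)} - X = 71 - 89 = -18$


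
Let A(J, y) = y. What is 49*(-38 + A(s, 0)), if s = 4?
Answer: -1862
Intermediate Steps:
49*(-38 + A(s, 0)) = 49*(-38 + 0) = 49*(-38) = -1862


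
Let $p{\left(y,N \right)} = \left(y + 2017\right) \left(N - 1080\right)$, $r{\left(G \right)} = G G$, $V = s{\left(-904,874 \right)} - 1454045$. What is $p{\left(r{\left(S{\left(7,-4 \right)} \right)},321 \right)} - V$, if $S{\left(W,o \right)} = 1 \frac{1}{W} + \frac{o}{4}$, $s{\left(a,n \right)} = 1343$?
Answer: $- \frac{3859173}{49} \approx -78759.0$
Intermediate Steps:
$S{\left(W,o \right)} = \frac{1}{W} + \frac{o}{4}$ ($S{\left(W,o \right)} = \frac{1}{W} + o \frac{1}{4} = \frac{1}{W} + \frac{o}{4}$)
$V = -1452702$ ($V = 1343 - 1454045 = -1452702$)
$r{\left(G \right)} = G^{2}$
$p{\left(y,N \right)} = \left(-1080 + N\right) \left(2017 + y\right)$ ($p{\left(y,N \right)} = \left(2017 + y\right) \left(-1080 + N\right) = \left(-1080 + N\right) \left(2017 + y\right)$)
$p{\left(r{\left(S{\left(7,-4 \right)} \right)},321 \right)} - V = \left(-2178360 - 1080 \left(\frac{1}{7} + \frac{1}{4} \left(-4\right)\right)^{2} + 2017 \cdot 321 + 321 \left(\frac{1}{7} + \frac{1}{4} \left(-4\right)\right)^{2}\right) - -1452702 = \left(-2178360 - 1080 \left(\frac{1}{7} - 1\right)^{2} + 647457 + 321 \left(\frac{1}{7} - 1\right)^{2}\right) + 1452702 = \left(-2178360 - 1080 \left(- \frac{6}{7}\right)^{2} + 647457 + 321 \left(- \frac{6}{7}\right)^{2}\right) + 1452702 = \left(-2178360 - \frac{38880}{49} + 647457 + 321 \cdot \frac{36}{49}\right) + 1452702 = \left(-2178360 - \frac{38880}{49} + 647457 + \frac{11556}{49}\right) + 1452702 = - \frac{75041571}{49} + 1452702 = - \frac{3859173}{49}$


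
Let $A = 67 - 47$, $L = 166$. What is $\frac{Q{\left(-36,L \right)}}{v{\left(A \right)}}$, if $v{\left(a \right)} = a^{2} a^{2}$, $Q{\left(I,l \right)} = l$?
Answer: $\frac{83}{80000} \approx 0.0010375$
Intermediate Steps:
$A = 20$
$v{\left(a \right)} = a^{4}$
$\frac{Q{\left(-36,L \right)}}{v{\left(A \right)}} = \frac{166}{20^{4}} = \frac{166}{160000} = 166 \cdot \frac{1}{160000} = \frac{83}{80000}$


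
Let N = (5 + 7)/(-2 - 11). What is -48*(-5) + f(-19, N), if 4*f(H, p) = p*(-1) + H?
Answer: 12245/52 ≈ 235.48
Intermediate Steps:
N = -12/13 (N = 12/(-13) = 12*(-1/13) = -12/13 ≈ -0.92308)
f(H, p) = -p/4 + H/4 (f(H, p) = (p*(-1) + H)/4 = (-p + H)/4 = (H - p)/4 = -p/4 + H/4)
-48*(-5) + f(-19, N) = -48*(-5) + (-¼*(-12/13) + (¼)*(-19)) = 240 + (3/13 - 19/4) = 240 - 235/52 = 12245/52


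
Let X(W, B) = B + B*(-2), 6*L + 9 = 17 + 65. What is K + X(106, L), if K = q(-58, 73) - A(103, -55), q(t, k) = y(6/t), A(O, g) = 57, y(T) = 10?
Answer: -355/6 ≈ -59.167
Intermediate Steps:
L = 73/6 (L = -3/2 + (17 + 65)/6 = -3/2 + (1/6)*82 = -3/2 + 41/3 = 73/6 ≈ 12.167)
X(W, B) = -B (X(W, B) = B - 2*B = -B)
q(t, k) = 10
K = -47 (K = 10 - 1*57 = 10 - 57 = -47)
K + X(106, L) = -47 - 1*73/6 = -47 - 73/6 = -355/6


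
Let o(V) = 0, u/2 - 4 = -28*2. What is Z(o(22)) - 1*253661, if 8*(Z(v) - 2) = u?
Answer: -253672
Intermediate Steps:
u = -104 (u = 8 + 2*(-28*2) = 8 + 2*(-56) = 8 - 112 = -104)
Z(v) = -11 (Z(v) = 2 + (⅛)*(-104) = 2 - 13 = -11)
Z(o(22)) - 1*253661 = -11 - 1*253661 = -11 - 253661 = -253672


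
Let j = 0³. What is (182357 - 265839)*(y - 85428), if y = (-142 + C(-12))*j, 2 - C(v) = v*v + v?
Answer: 7131700296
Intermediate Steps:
j = 0
C(v) = 2 - v - v² (C(v) = 2 - (v*v + v) = 2 - (v² + v) = 2 - (v + v²) = 2 + (-v - v²) = 2 - v - v²)
y = 0 (y = (-142 + (2 - 1*(-12) - 1*(-12)²))*0 = (-142 + (2 + 12 - 1*144))*0 = (-142 + (2 + 12 - 144))*0 = (-142 - 130)*0 = -272*0 = 0)
(182357 - 265839)*(y - 85428) = (182357 - 265839)*(0 - 85428) = -83482*(-85428) = 7131700296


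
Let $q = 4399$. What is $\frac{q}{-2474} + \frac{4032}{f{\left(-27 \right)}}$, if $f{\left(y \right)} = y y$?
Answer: $\frac{752033}{200394} \approx 3.7528$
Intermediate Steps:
$f{\left(y \right)} = y^{2}$
$\frac{q}{-2474} + \frac{4032}{f{\left(-27 \right)}} = \frac{4399}{-2474} + \frac{4032}{\left(-27\right)^{2}} = 4399 \left(- \frac{1}{2474}\right) + \frac{4032}{729} = - \frac{4399}{2474} + 4032 \cdot \frac{1}{729} = - \frac{4399}{2474} + \frac{448}{81} = \frac{752033}{200394}$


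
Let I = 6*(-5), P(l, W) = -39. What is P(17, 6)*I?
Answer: 1170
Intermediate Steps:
I = -30
P(17, 6)*I = -39*(-30) = 1170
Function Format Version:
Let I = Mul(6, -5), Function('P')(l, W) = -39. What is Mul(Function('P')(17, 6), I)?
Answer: 1170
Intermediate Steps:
I = -30
Mul(Function('P')(17, 6), I) = Mul(-39, -30) = 1170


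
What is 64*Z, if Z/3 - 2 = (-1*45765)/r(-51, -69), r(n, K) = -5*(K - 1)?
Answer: -865248/35 ≈ -24721.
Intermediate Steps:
r(n, K) = 5 - 5*K (r(n, K) = -5*(-1 + K) = 5 - 5*K)
Z = -27039/70 (Z = 6 + 3*((-1*45765)/(5 - 5*(-69))) = 6 + 3*(-45765/(5 + 345)) = 6 + 3*(-45765/350) = 6 + 3*(-45765*1/350) = 6 + 3*(-9153/70) = 6 - 27459/70 = -27039/70 ≈ -386.27)
64*Z = 64*(-27039/70) = -865248/35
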